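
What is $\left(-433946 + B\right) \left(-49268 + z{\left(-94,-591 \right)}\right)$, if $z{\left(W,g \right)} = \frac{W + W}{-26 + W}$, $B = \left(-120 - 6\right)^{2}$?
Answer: $\frac{61790453351}{3} \approx 2.0597 \cdot 10^{10}$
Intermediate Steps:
$B = 15876$ ($B = \left(-126\right)^{2} = 15876$)
$z{\left(W,g \right)} = \frac{2 W}{-26 + W}$
$\left(-433946 + B\right) \left(-49268 + z{\left(-94,-591 \right)}\right) = \left(-433946 + 15876\right) \left(-49268 + 2 \left(-94\right) \frac{1}{-26 - 94}\right) = - 418070 \left(-49268 + 2 \left(-94\right) \frac{1}{-120}\right) = - 418070 \left(-49268 + 2 \left(-94\right) \left(- \frac{1}{120}\right)\right) = - 418070 \left(-49268 + \frac{47}{30}\right) = \left(-418070\right) \left(- \frac{1477993}{30}\right) = \frac{61790453351}{3}$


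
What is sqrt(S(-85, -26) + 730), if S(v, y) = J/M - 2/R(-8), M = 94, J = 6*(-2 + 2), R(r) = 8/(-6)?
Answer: sqrt(2926)/2 ≈ 27.046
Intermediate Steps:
R(r) = -4/3 (R(r) = 8*(-1/6) = -4/3)
J = 0 (J = 6*0 = 0)
S(v, y) = 3/2 (S(v, y) = 0/94 - 2/(-4/3) = 0*(1/94) - 2*(-3/4) = 0 + 3/2 = 3/2)
sqrt(S(-85, -26) + 730) = sqrt(3/2 + 730) = sqrt(1463/2) = sqrt(2926)/2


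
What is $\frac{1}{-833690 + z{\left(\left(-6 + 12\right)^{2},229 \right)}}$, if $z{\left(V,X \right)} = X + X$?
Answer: $- \frac{1}{833232} \approx -1.2001 \cdot 10^{-6}$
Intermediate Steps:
$z{\left(V,X \right)} = 2 X$
$\frac{1}{-833690 + z{\left(\left(-6 + 12\right)^{2},229 \right)}} = \frac{1}{-833690 + 2 \cdot 229} = \frac{1}{-833690 + 458} = \frac{1}{-833232} = - \frac{1}{833232}$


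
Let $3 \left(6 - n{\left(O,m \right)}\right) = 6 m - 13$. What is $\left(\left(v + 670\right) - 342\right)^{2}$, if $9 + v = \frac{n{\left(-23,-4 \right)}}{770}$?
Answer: $\frac{179533201}{1764} \approx 1.0178 \cdot 10^{5}$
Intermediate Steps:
$n{\left(O,m \right)} = \frac{31}{3} - 2 m$ ($n{\left(O,m \right)} = 6 - \frac{6 m - 13}{3} = 6 - \frac{-13 + 6 m}{3} = 6 - \left(- \frac{13}{3} + 2 m\right) = \frac{31}{3} - 2 m$)
$v = - \frac{377}{42}$ ($v = -9 + \frac{\frac{31}{3} - -8}{770} = -9 + \left(\frac{31}{3} + 8\right) \frac{1}{770} = -9 + \frac{55}{3} \cdot \frac{1}{770} = -9 + \frac{1}{42} = - \frac{377}{42} \approx -8.9762$)
$\left(\left(v + 670\right) - 342\right)^{2} = \left(\left(- \frac{377}{42} + 670\right) - 342\right)^{2} = \left(\frac{27763}{42} - 342\right)^{2} = \left(\frac{13399}{42}\right)^{2} = \frac{179533201}{1764}$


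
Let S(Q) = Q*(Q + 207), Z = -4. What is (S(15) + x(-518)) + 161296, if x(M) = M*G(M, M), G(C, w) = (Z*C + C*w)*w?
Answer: 72553900930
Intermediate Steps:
G(C, w) = w*(-4*C + C*w) (G(C, w) = (-4*C + C*w)*w = w*(-4*C + C*w))
S(Q) = Q*(207 + Q)
x(M) = M**3*(-4 + M) (x(M) = M*(M*M*(-4 + M)) = M*(M**2*(-4 + M)) = M**3*(-4 + M))
(S(15) + x(-518)) + 161296 = (15*(207 + 15) + (-518)**3*(-4 - 518)) + 161296 = (15*222 - 138991832*(-522)) + 161296 = (3330 + 72553736304) + 161296 = 72553739634 + 161296 = 72553900930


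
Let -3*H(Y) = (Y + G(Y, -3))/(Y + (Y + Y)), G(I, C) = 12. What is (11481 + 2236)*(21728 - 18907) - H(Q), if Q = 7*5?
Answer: 12189132002/315 ≈ 3.8696e+7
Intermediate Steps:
Q = 35
H(Y) = -(12 + Y)/(9*Y) (H(Y) = -(Y + 12)/(3*(Y + (Y + Y))) = -(12 + Y)/(3*(Y + 2*Y)) = -(12 + Y)/(3*(3*Y)) = -(12 + Y)*1/(3*Y)/3 = -(12 + Y)/(9*Y))
(11481 + 2236)*(21728 - 18907) - H(Q) = (11481 + 2236)*(21728 - 18907) - (-12 - 1*35)/(9*35) = 13717*2821 - (-12 - 35)/(9*35) = 38695657 - (-47)/(9*35) = 38695657 - 1*(-47/315) = 38695657 + 47/315 = 12189132002/315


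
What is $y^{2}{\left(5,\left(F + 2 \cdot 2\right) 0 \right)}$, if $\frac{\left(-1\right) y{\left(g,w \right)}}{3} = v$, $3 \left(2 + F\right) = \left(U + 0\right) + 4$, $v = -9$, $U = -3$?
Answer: $729$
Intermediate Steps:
$F = - \frac{5}{3}$ ($F = -2 + \frac{\left(-3 + 0\right) + 4}{3} = -2 + \frac{-3 + 4}{3} = -2 + \frac{1}{3} \cdot 1 = -2 + \frac{1}{3} = - \frac{5}{3} \approx -1.6667$)
$y{\left(g,w \right)} = 27$ ($y{\left(g,w \right)} = \left(-3\right) \left(-9\right) = 27$)
$y^{2}{\left(5,\left(F + 2 \cdot 2\right) 0 \right)} = 27^{2} = 729$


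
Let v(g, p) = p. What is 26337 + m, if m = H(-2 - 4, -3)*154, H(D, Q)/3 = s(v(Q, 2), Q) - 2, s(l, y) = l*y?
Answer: 22641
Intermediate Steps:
H(D, Q) = -6 + 6*Q (H(D, Q) = 3*(2*Q - 2) = 3*(-2 + 2*Q) = -6 + 6*Q)
m = -3696 (m = (-6 + 6*(-3))*154 = (-6 - 18)*154 = -24*154 = -3696)
26337 + m = 26337 - 3696 = 22641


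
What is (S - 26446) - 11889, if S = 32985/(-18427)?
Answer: -706432030/18427 ≈ -38337.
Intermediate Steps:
S = -32985/18427 (S = 32985*(-1/18427) = -32985/18427 ≈ -1.7900)
(S - 26446) - 11889 = (-32985/18427 - 26446) - 11889 = -487353427/18427 - 11889 = -706432030/18427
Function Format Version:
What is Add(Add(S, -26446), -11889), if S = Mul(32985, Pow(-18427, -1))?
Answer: Rational(-706432030, 18427) ≈ -38337.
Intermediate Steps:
S = Rational(-32985, 18427) (S = Mul(32985, Rational(-1, 18427)) = Rational(-32985, 18427) ≈ -1.7900)
Add(Add(S, -26446), -11889) = Add(Add(Rational(-32985, 18427), -26446), -11889) = Add(Rational(-487353427, 18427), -11889) = Rational(-706432030, 18427)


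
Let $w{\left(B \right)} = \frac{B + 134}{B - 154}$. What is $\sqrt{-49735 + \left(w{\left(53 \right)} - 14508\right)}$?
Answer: $\frac{3 i \sqrt{72817970}}{101} \approx 253.47 i$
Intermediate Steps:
$w{\left(B \right)} = \frac{134 + B}{-154 + B}$
$\sqrt{-49735 + \left(w{\left(53 \right)} - 14508\right)} = \sqrt{-49735 - \left(14508 - \frac{134 + 53}{-154 + 53}\right)} = \sqrt{-49735 - \left(14508 - \frac{1}{-101} \cdot 187\right)} = \sqrt{-49735 - \frac{1465495}{101}} = \sqrt{- \frac{6488730}{101}} = \frac{3 i \sqrt{72817970}}{101}$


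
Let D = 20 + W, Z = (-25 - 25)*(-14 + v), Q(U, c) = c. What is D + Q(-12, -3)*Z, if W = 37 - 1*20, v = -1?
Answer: -2213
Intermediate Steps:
W = 17 (W = 37 - 20 = 17)
Z = 750 (Z = (-25 - 25)*(-14 - 1) = -50*(-15) = 750)
D = 37 (D = 20 + 17 = 37)
D + Q(-12, -3)*Z = 37 - 3*750 = 37 - 2250 = -2213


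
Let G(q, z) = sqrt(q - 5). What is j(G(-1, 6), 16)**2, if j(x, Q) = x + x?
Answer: -24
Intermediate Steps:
G(q, z) = sqrt(-5 + q)
j(x, Q) = 2*x
j(G(-1, 6), 16)**2 = (2*sqrt(-5 - 1))**2 = (2*sqrt(-6))**2 = (2*(I*sqrt(6)))**2 = (2*I*sqrt(6))**2 = -24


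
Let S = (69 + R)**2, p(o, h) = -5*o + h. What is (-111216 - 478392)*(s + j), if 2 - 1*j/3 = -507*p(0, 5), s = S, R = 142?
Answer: -30737444256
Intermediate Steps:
p(o, h) = h - 5*o
S = 44521 (S = (69 + 142)**2 = 211**2 = 44521)
s = 44521
j = 7611 (j = 6 - (-1521)*(5 - 5*0) = 6 - (-1521)*(5 + 0) = 6 - (-1521)*5 = 6 - 3*(-2535) = 6 + 7605 = 7611)
(-111216 - 478392)*(s + j) = (-111216 - 478392)*(44521 + 7611) = -589608*52132 = -30737444256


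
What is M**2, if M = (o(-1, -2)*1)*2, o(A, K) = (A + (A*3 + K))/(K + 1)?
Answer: 144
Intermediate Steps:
o(A, K) = (K + 4*A)/(1 + K) (o(A, K) = (A + (3*A + K))/(1 + K) = (A + (K + 3*A))/(1 + K) = (K + 4*A)/(1 + K))
M = 12 (M = (((-2 + 4*(-1))/(1 - 2))*1)*2 = (((-2 - 4)/(-1))*1)*2 = (-1*(-6)*1)*2 = (6*1)*2 = 6*2 = 12)
M**2 = 12**2 = 144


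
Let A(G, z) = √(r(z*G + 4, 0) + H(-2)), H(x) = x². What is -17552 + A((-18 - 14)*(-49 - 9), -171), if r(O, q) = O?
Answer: -17552 + 2*I*√79342 ≈ -17552.0 + 563.35*I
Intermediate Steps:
A(G, z) = √(8 + G*z) (A(G, z) = √((z*G + 4) + (-2)²) = √((G*z + 4) + 4) = √((4 + G*z) + 4) = √(8 + G*z))
-17552 + A((-18 - 14)*(-49 - 9), -171) = -17552 + √(8 + ((-18 - 14)*(-49 - 9))*(-171)) = -17552 + √(8 - 32*(-58)*(-171)) = -17552 + √(8 + 1856*(-171)) = -17552 + √(8 - 317376) = -17552 + √(-317368) = -17552 + 2*I*√79342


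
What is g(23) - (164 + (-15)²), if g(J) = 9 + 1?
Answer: -379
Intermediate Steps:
g(J) = 10
g(23) - (164 + (-15)²) = 10 - (164 + (-15)²) = 10 - (164 + 225) = 10 - 1*389 = 10 - 389 = -379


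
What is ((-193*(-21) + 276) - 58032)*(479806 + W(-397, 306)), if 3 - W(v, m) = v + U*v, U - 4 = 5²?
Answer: -26406785457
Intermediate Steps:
U = 29 (U = 4 + 5² = 4 + 25 = 29)
W(v, m) = 3 - 30*v (W(v, m) = 3 - (v + 29*v) = 3 - 30*v)
((-193*(-21) + 276) - 58032)*(479806 + W(-397, 306)) = ((-193*(-21) + 276) - 58032)*(479806 + (3 - 30*(-397))) = ((4053 + 276) - 58032)*(479806 + (3 + 11910)) = (4329 - 58032)*(479806 + 11913) = -53703*491719 = -26406785457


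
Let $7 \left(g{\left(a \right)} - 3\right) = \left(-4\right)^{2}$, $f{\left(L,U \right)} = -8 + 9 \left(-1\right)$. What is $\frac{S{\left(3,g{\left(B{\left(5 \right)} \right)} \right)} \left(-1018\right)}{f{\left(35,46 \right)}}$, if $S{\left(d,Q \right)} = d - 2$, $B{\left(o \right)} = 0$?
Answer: $\frac{1018}{17} \approx 59.882$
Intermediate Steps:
$f{\left(L,U \right)} = -17$ ($f{\left(L,U \right)} = -8 - 9 = -17$)
$g{\left(a \right)} = \frac{37}{7}$ ($g{\left(a \right)} = 3 + \frac{\left(-4\right)^{2}}{7} = 3 + \frac{1}{7} \cdot 16 = 3 + \frac{16}{7} = \frac{37}{7}$)
$S{\left(d,Q \right)} = -2 + d$
$\frac{S{\left(3,g{\left(B{\left(5 \right)} \right)} \right)} \left(-1018\right)}{f{\left(35,46 \right)}} = \frac{\left(-2 + 3\right) \left(-1018\right)}{-17} = 1 \left(-1018\right) \left(- \frac{1}{17}\right) = \left(-1018\right) \left(- \frac{1}{17}\right) = \frac{1018}{17}$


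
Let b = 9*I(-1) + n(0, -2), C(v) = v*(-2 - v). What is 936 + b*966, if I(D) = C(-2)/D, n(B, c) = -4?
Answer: -2928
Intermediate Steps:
I(D) = 0 (I(D) = (-1*(-2)*(2 - 2))/D = (-1*(-2)*0)/D = 0/D = 0)
b = -4 (b = 9*0 - 4 = 0 - 4 = -4)
936 + b*966 = 936 - 4*966 = 936 - 3864 = -2928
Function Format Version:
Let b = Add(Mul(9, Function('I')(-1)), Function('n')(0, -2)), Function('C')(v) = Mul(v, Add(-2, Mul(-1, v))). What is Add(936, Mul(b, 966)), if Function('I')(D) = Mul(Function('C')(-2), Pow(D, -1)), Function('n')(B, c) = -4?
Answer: -2928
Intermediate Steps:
Function('I')(D) = 0 (Function('I')(D) = Mul(Mul(-1, -2, Add(2, -2)), Pow(D, -1)) = Mul(Mul(-1, -2, 0), Pow(D, -1)) = Mul(0, Pow(D, -1)) = 0)
b = -4 (b = Add(Mul(9, 0), -4) = Add(0, -4) = -4)
Add(936, Mul(b, 966)) = Add(936, Mul(-4, 966)) = Add(936, -3864) = -2928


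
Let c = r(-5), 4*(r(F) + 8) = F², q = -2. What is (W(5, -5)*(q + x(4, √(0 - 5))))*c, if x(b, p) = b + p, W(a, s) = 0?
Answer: 0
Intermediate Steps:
r(F) = -8 + F²/4
c = -7/4 (c = -8 + (¼)*(-5)² = -8 + (¼)*25 = -8 + 25/4 = -7/4 ≈ -1.7500)
(W(5, -5)*(q + x(4, √(0 - 5))))*c = (0*(-2 + (4 + √(0 - 5))))*(-7/4) = (0*(-2 + (4 + √(-5))))*(-7/4) = (0*(-2 + (4 + I*√5)))*(-7/4) = (0*(2 + I*√5))*(-7/4) = 0*(-7/4) = 0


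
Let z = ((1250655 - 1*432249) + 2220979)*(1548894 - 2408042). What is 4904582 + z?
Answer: -2611276639398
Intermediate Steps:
z = -2611281543980 (z = ((1250655 - 432249) + 2220979)*(-859148) = (818406 + 2220979)*(-859148) = 3039385*(-859148) = -2611281543980)
4904582 + z = 4904582 - 2611281543980 = -2611276639398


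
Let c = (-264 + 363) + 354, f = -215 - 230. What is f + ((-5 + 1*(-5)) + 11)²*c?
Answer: 8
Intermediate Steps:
f = -445
c = 453 (c = 99 + 354 = 453)
f + ((-5 + 1*(-5)) + 11)²*c = -445 + ((-5 + 1*(-5)) + 11)²*453 = -445 + ((-5 - 5) + 11)²*453 = -445 + (-10 + 11)²*453 = -445 + 1²*453 = -445 + 1*453 = -445 + 453 = 8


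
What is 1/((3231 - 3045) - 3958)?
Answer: -1/3772 ≈ -0.00026511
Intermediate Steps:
1/((3231 - 3045) - 3958) = 1/(186 - 3958) = 1/(-3772) = -1/3772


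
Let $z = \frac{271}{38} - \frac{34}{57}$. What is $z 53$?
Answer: $\frac{39485}{114} \approx 346.36$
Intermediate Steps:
$z = \frac{745}{114}$ ($z = 271 \cdot \frac{1}{38} - \frac{34}{57} = \frac{271}{38} - \frac{34}{57} = \frac{745}{114} \approx 6.5351$)
$z 53 = \frac{745}{114} \cdot 53 = \frac{39485}{114}$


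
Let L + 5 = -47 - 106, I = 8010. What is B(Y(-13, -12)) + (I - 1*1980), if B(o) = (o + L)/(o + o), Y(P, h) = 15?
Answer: 180757/30 ≈ 6025.2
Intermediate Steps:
L = -158 (L = -5 + (-47 - 106) = -5 - 153 = -158)
B(o) = (-158 + o)/(2*o) (B(o) = (o - 158)/(o + o) = (-158 + o)/((2*o)) = (-158 + o)*(1/(2*o)) = (-158 + o)/(2*o))
B(Y(-13, -12)) + (I - 1*1980) = (½)*(-158 + 15)/15 + (8010 - 1*1980) = (½)*(1/15)*(-143) + (8010 - 1980) = -143/30 + 6030 = 180757/30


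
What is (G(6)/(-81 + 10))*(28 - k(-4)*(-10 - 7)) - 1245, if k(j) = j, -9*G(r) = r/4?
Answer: -265205/213 ≈ -1245.1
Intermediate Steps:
G(r) = -r/36 (G(r) = -r/(9*4) = -r/36)
(G(6)/(-81 + 10))*(28 - k(-4)*(-10 - 7)) - 1245 = ((-1/36*6)/(-81 + 10))*(28 - (-4)*(-10 - 7)) - 1245 = (-⅙/(-71))*(28 - (-4)*(-17)) - 1245 = (-1/71*(-⅙))*(28 - 1*68) - 1245 = (28 - 68)/426 - 1245 = (1/426)*(-40) - 1245 = -20/213 - 1245 = -265205/213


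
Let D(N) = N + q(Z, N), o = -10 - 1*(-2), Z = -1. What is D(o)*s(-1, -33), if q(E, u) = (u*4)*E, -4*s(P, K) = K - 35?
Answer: 408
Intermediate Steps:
s(P, K) = 35/4 - K/4 (s(P, K) = -(K - 35)/4 = -(-35 + K)/4 = 35/4 - K/4)
o = -8 (o = -10 + 2 = -8)
q(E, u) = 4*E*u (q(E, u) = (4*u)*E = 4*E*u)
D(N) = -3*N (D(N) = N + 4*(-1)*N = N - 4*N = -3*N)
D(o)*s(-1, -33) = (-3*(-8))*(35/4 - ¼*(-33)) = 24*(35/4 + 33/4) = 24*17 = 408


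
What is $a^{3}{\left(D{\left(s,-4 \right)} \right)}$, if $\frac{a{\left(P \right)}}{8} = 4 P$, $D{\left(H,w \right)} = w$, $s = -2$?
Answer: $-2097152$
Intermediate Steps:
$a{\left(P \right)} = 32 P$ ($a{\left(P \right)} = 8 \cdot 4 P = 32 P$)
$a^{3}{\left(D{\left(s,-4 \right)} \right)} = \left(32 \left(-4\right)\right)^{3} = \left(-128\right)^{3} = -2097152$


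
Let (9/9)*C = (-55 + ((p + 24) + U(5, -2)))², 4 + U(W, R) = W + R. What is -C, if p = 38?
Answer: -36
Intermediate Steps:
U(W, R) = -4 + R + W (U(W, R) = -4 + (W + R) = -4 + (R + W) = -4 + R + W)
C = 36 (C = (-55 + ((38 + 24) + (-4 - 2 + 5)))² = (-55 + (62 - 1))² = (-55 + 61)² = 6² = 36)
-C = -1*36 = -36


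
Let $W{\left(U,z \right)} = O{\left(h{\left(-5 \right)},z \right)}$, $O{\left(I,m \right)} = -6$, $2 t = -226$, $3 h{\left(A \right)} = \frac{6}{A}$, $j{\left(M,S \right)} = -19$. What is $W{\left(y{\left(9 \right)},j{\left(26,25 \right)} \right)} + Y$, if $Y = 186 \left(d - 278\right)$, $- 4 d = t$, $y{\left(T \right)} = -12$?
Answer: $- \frac{92919}{2} \approx -46460.0$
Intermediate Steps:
$h{\left(A \right)} = \frac{2}{A}$ ($h{\left(A \right)} = \frac{6 \frac{1}{A}}{3} = \frac{2}{A}$)
$t = -113$ ($t = \frac{1}{2} \left(-226\right) = -113$)
$d = \frac{113}{4}$ ($d = \left(- \frac{1}{4}\right) \left(-113\right) = \frac{113}{4} \approx 28.25$)
$W{\left(U,z \right)} = -6$
$Y = - \frac{92907}{2}$ ($Y = 186 \left(\frac{113}{4} - 278\right) = 186 \left(- \frac{999}{4}\right) = - \frac{92907}{2} \approx -46454.0$)
$W{\left(y{\left(9 \right)},j{\left(26,25 \right)} \right)} + Y = -6 - \frac{92907}{2} = - \frac{92919}{2}$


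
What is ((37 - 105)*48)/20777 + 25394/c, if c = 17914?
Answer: 234569921/186099589 ≈ 1.2605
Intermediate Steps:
((37 - 105)*48)/20777 + 25394/c = ((37 - 105)*48)/20777 + 25394/17914 = -68*48*(1/20777) + 25394*(1/17914) = -3264*1/20777 + 12697/8957 = -3264/20777 + 12697/8957 = 234569921/186099589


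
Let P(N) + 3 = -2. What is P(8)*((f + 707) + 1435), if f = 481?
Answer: -13115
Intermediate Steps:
P(N) = -5 (P(N) = -3 - 2 = -5)
P(8)*((f + 707) + 1435) = -5*((481 + 707) + 1435) = -5*(1188 + 1435) = -5*2623 = -13115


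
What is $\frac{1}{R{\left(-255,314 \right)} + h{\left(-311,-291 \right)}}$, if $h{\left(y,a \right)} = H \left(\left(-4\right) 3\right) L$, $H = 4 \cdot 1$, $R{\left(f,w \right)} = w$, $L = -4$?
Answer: $\frac{1}{506} \approx 0.0019763$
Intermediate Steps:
$H = 4$
$h{\left(y,a \right)} = 192$ ($h{\left(y,a \right)} = 4 \left(\left(-4\right) 3\right) \left(-4\right) = 4 \left(-12\right) \left(-4\right) = \left(-48\right) \left(-4\right) = 192$)
$\frac{1}{R{\left(-255,314 \right)} + h{\left(-311,-291 \right)}} = \frac{1}{314 + 192} = \frac{1}{506}$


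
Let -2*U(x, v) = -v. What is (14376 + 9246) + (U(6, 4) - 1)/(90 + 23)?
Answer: 2669287/113 ≈ 23622.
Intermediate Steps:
U(x, v) = v/2 (U(x, v) = -(-1)*v/2 = v/2)
(14376 + 9246) + (U(6, 4) - 1)/(90 + 23) = (14376 + 9246) + ((½)*4 - 1)/(90 + 23) = 23622 + (2 - 1)/113 = 23622 + 1*(1/113) = 23622 + 1/113 = 2669287/113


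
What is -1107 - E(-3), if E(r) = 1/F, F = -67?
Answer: -74168/67 ≈ -1107.0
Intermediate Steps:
E(r) = -1/67 (E(r) = 1/(-67) = -1/67)
-1107 - E(-3) = -1107 - 1*(-1/67) = -1107 + 1/67 = -74168/67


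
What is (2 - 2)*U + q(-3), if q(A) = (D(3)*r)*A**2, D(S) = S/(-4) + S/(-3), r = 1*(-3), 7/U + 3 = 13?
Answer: 189/4 ≈ 47.250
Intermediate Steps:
U = 7/10 (U = 7/(-3 + 13) = 7/10 ≈ 0.70000)
r = -3
D(S) = -7*S/12 (D(S) = S*(-1/4) + S*(-1/3) = -S/4 - S/3 = -7*S/12)
q(A) = 21*A**2/4 (q(A) = (-7/12*3*(-3))*A**2 = (-7/4*(-3))*A**2 = 21*A**2/4)
(2 - 2)*U + q(-3) = (2 - 2)*(7/10) + (21/4)*(-3)**2 = 0*(7/10) + (21/4)*9 = 0 + 189/4 = 189/4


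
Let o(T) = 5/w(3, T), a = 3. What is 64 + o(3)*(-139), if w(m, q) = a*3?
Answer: -119/9 ≈ -13.222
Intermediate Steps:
w(m, q) = 9 (w(m, q) = 3*3 = 9)
o(T) = 5/9
64 + o(3)*(-139) = 64 + (5/9)*(-139) = 64 - 695/9 = -119/9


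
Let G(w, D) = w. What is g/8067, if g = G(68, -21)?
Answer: 68/8067 ≈ 0.0084294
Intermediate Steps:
g = 68
g/8067 = 68/8067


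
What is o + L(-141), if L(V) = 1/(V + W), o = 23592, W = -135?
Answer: 6511391/276 ≈ 23592.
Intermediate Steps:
L(V) = 1/(-135 + V) (L(V) = 1/(V - 135) = 1/(-135 + V))
o + L(-141) = 23592 + 1/(-135 - 141) = 23592 + 1/(-276) = 23592 - 1/276 = 6511391/276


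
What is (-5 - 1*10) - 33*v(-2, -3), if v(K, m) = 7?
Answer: -246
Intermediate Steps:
(-5 - 1*10) - 33*v(-2, -3) = (-5 - 1*10) - 33*7 = (-5 - 10) - 231 = -15 - 231 = -246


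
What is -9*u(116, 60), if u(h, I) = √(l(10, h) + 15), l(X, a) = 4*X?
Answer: -9*√55 ≈ -66.746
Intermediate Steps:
u(h, I) = √55 (u(h, I) = √(4*10 + 15) = √(40 + 15) = √55)
-9*u(116, 60) = -9*√55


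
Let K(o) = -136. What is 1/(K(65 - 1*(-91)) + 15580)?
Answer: 1/15444 ≈ 6.4750e-5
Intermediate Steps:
1/(K(65 - 1*(-91)) + 15580) = 1/(-136 + 15580) = 1/15444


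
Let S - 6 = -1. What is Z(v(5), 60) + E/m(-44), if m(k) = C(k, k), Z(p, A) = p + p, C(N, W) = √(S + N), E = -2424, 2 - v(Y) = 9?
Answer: -14 + 808*I*√39/13 ≈ -14.0 + 388.15*I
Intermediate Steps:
S = 5 (S = 6 - 1 = 5)
v(Y) = -7 (v(Y) = 2 - 1*9 = 2 - 9 = -7)
C(N, W) = √(5 + N)
Z(p, A) = 2*p
m(k) = √(5 + k)
Z(v(5), 60) + E/m(-44) = 2*(-7) - 2424/√(5 - 44) = -14 - 2424*(-I*√39/39) = -14 - (-808)*I*√39/13 = -14 + 808*I*√39/13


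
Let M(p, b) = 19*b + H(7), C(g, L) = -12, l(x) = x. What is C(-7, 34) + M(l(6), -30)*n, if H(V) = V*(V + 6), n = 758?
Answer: -363094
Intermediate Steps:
H(V) = V*(6 + V)
M(p, b) = 91 + 19*b (M(p, b) = 19*b + 7*(6 + 7) = 19*b + 7*13 = 19*b + 91 = 91 + 19*b)
C(-7, 34) + M(l(6), -30)*n = -12 + (91 + 19*(-30))*758 = -12 + (91 - 570)*758 = -12 - 479*758 = -12 - 363082 = -363094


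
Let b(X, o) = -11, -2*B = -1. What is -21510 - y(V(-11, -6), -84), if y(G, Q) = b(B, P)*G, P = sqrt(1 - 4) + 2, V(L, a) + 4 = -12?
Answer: -21686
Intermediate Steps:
B = 1/2 (B = -1/2*(-1) = 1/2 ≈ 0.50000)
V(L, a) = -16 (V(L, a) = -4 - 12 = -16)
P = 2 + I*sqrt(3) (P = sqrt(-3) + 2 = I*sqrt(3) + 2 = 2 + I*sqrt(3) ≈ 2.0 + 1.732*I)
y(G, Q) = -11*G
-21510 - y(V(-11, -6), -84) = -21510 - (-11)*(-16) = -21510 - 1*176 = -21510 - 176 = -21686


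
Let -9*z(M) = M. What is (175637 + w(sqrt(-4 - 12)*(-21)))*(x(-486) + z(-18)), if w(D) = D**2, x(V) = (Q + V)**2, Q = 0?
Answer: 39818495038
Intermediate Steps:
z(M) = -M/9
x(V) = V**2 (x(V) = (0 + V)**2 = V**2)
(175637 + w(sqrt(-4 - 12)*(-21)))*(x(-486) + z(-18)) = (175637 + (sqrt(-4 - 12)*(-21))**2)*((-486)**2 - 1/9*(-18)) = (175637 + (sqrt(-16)*(-21))**2)*(236196 + 2) = (175637 + ((4*I)*(-21))**2)*236198 = (175637 + (-84*I)**2)*236198 = (175637 - 7056)*236198 = 168581*236198 = 39818495038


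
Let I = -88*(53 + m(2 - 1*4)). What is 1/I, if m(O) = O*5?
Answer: -1/3784 ≈ -0.00026427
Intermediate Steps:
m(O) = 5*O
I = -3784 (I = -88*(53 + 5*(2 - 1*4)) = -88*(53 + 5*(2 - 4)) = -88*(53 + 5*(-2)) = -88*(53 - 10) = -88*43 = -3784)
1/I = 1/(-3784) = -1/3784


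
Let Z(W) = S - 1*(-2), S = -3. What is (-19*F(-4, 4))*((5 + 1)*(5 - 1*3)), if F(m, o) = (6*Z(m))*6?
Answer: 8208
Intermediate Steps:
Z(W) = -1 (Z(W) = -3 - 1*(-2) = -3 + 2 = -1)
F(m, o) = -36 (F(m, o) = (6*(-1))*6 = -6*6 = -36)
(-19*F(-4, 4))*((5 + 1)*(5 - 1*3)) = (-19*(-36))*((5 + 1)*(5 - 1*3)) = 684*(6*(5 - 3)) = 684*(6*2) = 684*12 = 8208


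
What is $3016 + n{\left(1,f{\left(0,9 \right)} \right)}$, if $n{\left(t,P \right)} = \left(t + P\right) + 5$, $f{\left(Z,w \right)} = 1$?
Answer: $3023$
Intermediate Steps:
$n{\left(t,P \right)} = 5 + P + t$ ($n{\left(t,P \right)} = \left(P + t\right) + 5 = 5 + P + t$)
$3016 + n{\left(1,f{\left(0,9 \right)} \right)} = 3016 + \left(5 + 1 + 1\right) = 3016 + 7 = 3023$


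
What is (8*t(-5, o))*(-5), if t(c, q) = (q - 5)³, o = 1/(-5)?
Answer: 140608/25 ≈ 5624.3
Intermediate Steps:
o = -⅕ ≈ -0.20000
t(c, q) = (-5 + q)³
(8*t(-5, o))*(-5) = (8*(-5 - ⅕)³)*(-5) = (8*(-26/5)³)*(-5) = (8*(-17576/125))*(-5) = -140608/125*(-5) = 140608/25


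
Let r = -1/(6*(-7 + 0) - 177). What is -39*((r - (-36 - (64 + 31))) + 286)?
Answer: -1187212/73 ≈ -16263.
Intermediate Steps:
r = 1/219 (r = -1/(6*(-7) - 177) = -1/(-42 - 177) = -1/(-219) = -1*(-1/219) = 1/219 ≈ 0.0045662)
-39*((r - (-36 - (64 + 31))) + 286) = -39*((1/219 - (-36 - (64 + 31))) + 286) = -39*((1/219 - (-36 - 1*95)) + 286) = -39*((1/219 - (-36 - 95)) + 286) = -39*((1/219 - 1*(-131)) + 286) = -39*((1/219 + 131) + 286) = -39*(28690/219 + 286) = -39*91324/219 = -1187212/73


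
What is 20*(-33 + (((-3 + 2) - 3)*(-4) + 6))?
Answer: -220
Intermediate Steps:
20*(-33 + (((-3 + 2) - 3)*(-4) + 6)) = 20*(-33 + ((-1 - 3)*(-4) + 6)) = 20*(-33 + (-4*(-4) + 6)) = 20*(-33 + (16 + 6)) = 20*(-33 + 22) = 20*(-11) = -220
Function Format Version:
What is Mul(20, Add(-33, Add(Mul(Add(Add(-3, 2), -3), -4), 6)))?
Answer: -220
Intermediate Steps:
Mul(20, Add(-33, Add(Mul(Add(Add(-3, 2), -3), -4), 6))) = Mul(20, Add(-33, Add(Mul(Add(-1, -3), -4), 6))) = Mul(20, Add(-33, Add(Mul(-4, -4), 6))) = Mul(20, Add(-33, Add(16, 6))) = Mul(20, Add(-33, 22)) = Mul(20, -11) = -220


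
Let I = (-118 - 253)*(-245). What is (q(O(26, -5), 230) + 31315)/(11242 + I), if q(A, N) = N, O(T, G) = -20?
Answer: 31545/102137 ≈ 0.30885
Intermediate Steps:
I = 90895 (I = -371*(-245) = 90895)
(q(O(26, -5), 230) + 31315)/(11242 + I) = (230 + 31315)/(11242 + 90895) = 31545/102137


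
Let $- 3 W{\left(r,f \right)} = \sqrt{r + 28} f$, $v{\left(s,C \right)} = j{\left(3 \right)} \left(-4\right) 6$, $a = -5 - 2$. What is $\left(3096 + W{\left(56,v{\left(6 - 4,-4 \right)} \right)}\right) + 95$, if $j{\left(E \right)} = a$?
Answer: $3191 - 112 \sqrt{21} \approx 2677.8$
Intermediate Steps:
$a = -7$ ($a = -5 - 2 = -7$)
$j{\left(E \right)} = -7$
$v{\left(s,C \right)} = 168$ ($v{\left(s,C \right)} = \left(-7\right) \left(-4\right) 6 = 28 \cdot 6 = 168$)
$W{\left(r,f \right)} = - \frac{f \sqrt{28 + r}}{3}$ ($W{\left(r,f \right)} = - \frac{\sqrt{r + 28} f}{3} = - \frac{\sqrt{28 + r} f}{3} = - \frac{f \sqrt{28 + r}}{3}$)
$\left(3096 + W{\left(56,v{\left(6 - 4,-4 \right)} \right)}\right) + 95 = \left(3096 - 56 \sqrt{28 + 56}\right) + 95 = \left(3096 - 56 \sqrt{84}\right) + 95 = \left(3096 - 56 \cdot 2 \sqrt{21}\right) + 95 = \left(3096 - 112 \sqrt{21}\right) + 95 = 3191 - 112 \sqrt{21}$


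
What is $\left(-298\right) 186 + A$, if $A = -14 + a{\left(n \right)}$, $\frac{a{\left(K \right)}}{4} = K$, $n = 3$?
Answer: $-55430$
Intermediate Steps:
$a{\left(K \right)} = 4 K$
$A = -2$ ($A = -14 + 4 \cdot 3 = -14 + 12 = -2$)
$\left(-298\right) 186 + A = \left(-298\right) 186 - 2 = -55428 - 2 = -55430$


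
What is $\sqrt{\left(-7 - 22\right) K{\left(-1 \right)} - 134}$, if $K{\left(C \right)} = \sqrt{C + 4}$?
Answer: $\sqrt{-134 - 29 \sqrt{3}} \approx 13.573 i$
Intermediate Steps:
$K{\left(C \right)} = \sqrt{4 + C}$
$\sqrt{\left(-7 - 22\right) K{\left(-1 \right)} - 134} = \sqrt{\left(-7 - 22\right) \sqrt{4 - 1} - 134} = \sqrt{- 29 \sqrt{3} + \left(-1370 + 1236\right)} = \sqrt{- 29 \sqrt{3} - 134} = \sqrt{-134 - 29 \sqrt{3}}$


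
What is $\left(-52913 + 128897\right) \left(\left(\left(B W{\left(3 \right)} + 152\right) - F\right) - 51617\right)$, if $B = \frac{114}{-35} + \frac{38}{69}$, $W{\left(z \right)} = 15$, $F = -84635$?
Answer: $\frac{405286042656}{161} \approx 2.5173 \cdot 10^{9}$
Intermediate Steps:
$B = - \frac{6536}{2415}$ ($B = 114 \left(- \frac{1}{35}\right) + 38 \cdot \frac{1}{69} = - \frac{114}{35} + \frac{38}{69} = - \frac{6536}{2415} \approx -2.7064$)
$\left(-52913 + 128897\right) \left(\left(\left(B W{\left(3 \right)} + 152\right) - F\right) - 51617\right) = \left(-52913 + 128897\right) \left(\left(\left(\left(- \frac{6536}{2415}\right) 15 + 152\right) - -84635\right) - 51617\right) = 75984 \left(\left(\left(- \frac{6536}{161} + 152\right) + 84635\right) - 51617\right) = 75984 \left(\left(\frac{17936}{161} + 84635\right) - 51617\right) = 75984 \left(\frac{13644171}{161} - 51617\right) = 75984 \cdot \frac{5333834}{161} = \frac{405286042656}{161}$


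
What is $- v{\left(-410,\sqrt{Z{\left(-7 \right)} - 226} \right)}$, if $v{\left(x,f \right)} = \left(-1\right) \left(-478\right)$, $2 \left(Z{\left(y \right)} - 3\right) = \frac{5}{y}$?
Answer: $-478$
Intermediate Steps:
$Z{\left(y \right)} = 3 + \frac{5}{2 y}$ ($Z{\left(y \right)} = 3 + \frac{5 \frac{1}{y}}{2} = 3 + \frac{5}{2 y}$)
$v{\left(x,f \right)} = 478$
$- v{\left(-410,\sqrt{Z{\left(-7 \right)} - 226} \right)} = \left(-1\right) 478 = -478$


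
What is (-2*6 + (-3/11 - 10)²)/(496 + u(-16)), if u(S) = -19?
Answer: 11317/57717 ≈ 0.19608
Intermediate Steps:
(-2*6 + (-3/11 - 10)²)/(496 + u(-16)) = (-2*6 + (-3/11 - 10)²)/(496 - 19) = (-12 + (-3*1/11 - 10)²)/477 = (-12 + (-3/11 - 10)²)*(1/477) = (-12 + (-113/11)²)*(1/477) = (-12 + 12769/121)*(1/477) = (11317/121)*(1/477) = 11317/57717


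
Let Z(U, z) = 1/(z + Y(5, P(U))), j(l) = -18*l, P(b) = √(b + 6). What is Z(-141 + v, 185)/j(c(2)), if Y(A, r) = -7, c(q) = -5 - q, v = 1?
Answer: 1/22428 ≈ 4.4587e-5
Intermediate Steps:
P(b) = √(6 + b)
Z(U, z) = 1/(-7 + z) (Z(U, z) = 1/(z - 7) = 1/(-7 + z))
Z(-141 + v, 185)/j(c(2)) = 1/((-7 + 185)*((-18*(-5 - 1*2)))) = 1/(178*((-18*(-5 - 2)))) = 1/(178*((-18*(-7)))) = (1/178)/126 = (1/178)*(1/126) = 1/22428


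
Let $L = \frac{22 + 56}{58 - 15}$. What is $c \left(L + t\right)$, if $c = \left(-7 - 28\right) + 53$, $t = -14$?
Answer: $- \frac{9432}{43} \approx -219.35$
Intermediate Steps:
$L = \frac{78}{43} \approx 1.814$
$c = 18$ ($c = -35 + 53 = 18$)
$c \left(L + t\right) = 18 \left(\frac{78}{43} - 14\right) = 18 \left(- \frac{524}{43}\right) = - \frac{9432}{43}$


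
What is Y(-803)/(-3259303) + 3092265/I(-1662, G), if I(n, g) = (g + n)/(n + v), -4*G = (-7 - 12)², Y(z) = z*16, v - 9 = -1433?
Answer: 124410591420997112/22844454727 ≈ 5.4460e+6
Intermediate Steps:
v = -1424 (v = 9 - 1433 = -1424)
Y(z) = 16*z
G = -361/4 (G = -(-7 - 12)²/4 = -¼*(-19)² = -¼*361 = -361/4 ≈ -90.250)
I(n, g) = (g + n)/(-1424 + n) (I(n, g) = (g + n)/(n - 1424) = (g + n)/(-1424 + n))
Y(-803)/(-3259303) + 3092265/I(-1662, G) = (16*(-803))/(-3259303) + 3092265/(((-361/4 - 1662)/(-1424 - 1662))) = -12848*(-1/3259303) + 3092265/((-7009/4/(-3086))) = 12848/3259303 + 3092265/((-1/3086*(-7009/4))) = 12848/3259303 + 3092265/(7009/12344) = 12848/3259303 + 3092265*(12344/7009) = 12848/3259303 + 38170919160/7009 = 124410591420997112/22844454727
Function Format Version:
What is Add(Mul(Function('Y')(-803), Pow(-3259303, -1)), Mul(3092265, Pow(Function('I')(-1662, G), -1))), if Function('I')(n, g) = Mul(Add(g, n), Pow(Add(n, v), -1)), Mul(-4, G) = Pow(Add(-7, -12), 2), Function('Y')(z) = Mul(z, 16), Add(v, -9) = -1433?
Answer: Rational(124410591420997112, 22844454727) ≈ 5.4460e+6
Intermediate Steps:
v = -1424 (v = Add(9, -1433) = -1424)
Function('Y')(z) = Mul(16, z)
G = Rational(-361, 4) (G = Mul(Rational(-1, 4), Pow(Add(-7, -12), 2)) = Mul(Rational(-1, 4), Pow(-19, 2)) = Mul(Rational(-1, 4), 361) = Rational(-361, 4) ≈ -90.250)
Function('I')(n, g) = Mul(Pow(Add(-1424, n), -1), Add(g, n)) (Function('I')(n, g) = Mul(Add(g, n), Pow(Add(n, -1424), -1)) = Mul(Add(g, n), Pow(Add(-1424, n), -1)) = Mul(Pow(Add(-1424, n), -1), Add(g, n)))
Add(Mul(Function('Y')(-803), Pow(-3259303, -1)), Mul(3092265, Pow(Function('I')(-1662, G), -1))) = Add(Mul(Mul(16, -803), Pow(-3259303, -1)), Mul(3092265, Pow(Mul(Pow(Add(-1424, -1662), -1), Add(Rational(-361, 4), -1662)), -1))) = Add(Mul(-12848, Rational(-1, 3259303)), Mul(3092265, Pow(Mul(Pow(-3086, -1), Rational(-7009, 4)), -1))) = Add(Rational(12848, 3259303), Mul(3092265, Pow(Mul(Rational(-1, 3086), Rational(-7009, 4)), -1))) = Add(Rational(12848, 3259303), Mul(3092265, Pow(Rational(7009, 12344), -1))) = Add(Rational(12848, 3259303), Mul(3092265, Rational(12344, 7009))) = Add(Rational(12848, 3259303), Rational(38170919160, 7009)) = Rational(124410591420997112, 22844454727)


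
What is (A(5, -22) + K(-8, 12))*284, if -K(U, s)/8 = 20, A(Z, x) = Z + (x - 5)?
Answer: -51688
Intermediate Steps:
A(Z, x) = -5 + Z + x (A(Z, x) = Z + (-5 + x) = -5 + Z + x)
K(U, s) = -160 (K(U, s) = -8*20 = -160)
(A(5, -22) + K(-8, 12))*284 = ((-5 + 5 - 22) - 160)*284 = (-22 - 160)*284 = -182*284 = -51688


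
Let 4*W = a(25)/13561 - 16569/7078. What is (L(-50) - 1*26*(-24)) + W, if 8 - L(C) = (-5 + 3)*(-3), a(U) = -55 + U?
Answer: 240120929483/383939032 ≈ 625.41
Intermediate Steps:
L(C) = 2 (L(C) = 8 - (-5 + 3)*(-3) = 8 - (-2)*(-3) = 8 - 1*6 = 8 - 6 = 2)
W = -224904549/383939032 (W = ((-55 + 25)/13561 - 16569/7078)/4 = (-30*1/13561 - 16569*1/7078)/4 = (-30/13561 - 16569/7078)/4 = (¼)*(-224904549/95984758) = -224904549/383939032 ≈ -0.58578)
(L(-50) - 1*26*(-24)) + W = (2 - 1*26*(-24)) - 224904549/383939032 = (2 - 26*(-24)) - 224904549/383939032 = (2 + 624) - 224904549/383939032 = 626 - 224904549/383939032 = 240120929483/383939032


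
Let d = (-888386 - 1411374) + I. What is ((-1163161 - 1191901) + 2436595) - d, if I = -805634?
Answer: 3186927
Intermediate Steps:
d = -3105394 (d = (-888386 - 1411374) - 805634 = -2299760 - 805634 = -3105394)
((-1163161 - 1191901) + 2436595) - d = ((-1163161 - 1191901) + 2436595) - 1*(-3105394) = (-2355062 + 2436595) + 3105394 = 81533 + 3105394 = 3186927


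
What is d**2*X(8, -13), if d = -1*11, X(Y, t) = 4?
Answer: 484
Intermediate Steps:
d = -11
d**2*X(8, -13) = (-11)**2*4 = 121*4 = 484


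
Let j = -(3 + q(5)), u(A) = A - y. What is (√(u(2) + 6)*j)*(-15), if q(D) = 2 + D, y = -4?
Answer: 300*√3 ≈ 519.62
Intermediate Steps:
u(A) = 4 + A (u(A) = A - 1*(-4) = A + 4 = 4 + A)
j = -10 (j = -(3 + (2 + 5)) = -(3 + 7) = -1*10 = -10)
(√(u(2) + 6)*j)*(-15) = (√((4 + 2) + 6)*(-10))*(-15) = (√(6 + 6)*(-10))*(-15) = (√12*(-10))*(-15) = ((2*√3)*(-10))*(-15) = -20*√3*(-15) = 300*√3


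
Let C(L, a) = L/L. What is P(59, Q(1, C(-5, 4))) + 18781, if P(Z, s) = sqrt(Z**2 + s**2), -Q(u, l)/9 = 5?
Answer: 18781 + sqrt(5506) ≈ 18855.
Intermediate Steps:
C(L, a) = 1
Q(u, l) = -45 (Q(u, l) = -9*5 = -45)
P(59, Q(1, C(-5, 4))) + 18781 = sqrt(59**2 + (-45)**2) + 18781 = sqrt(3481 + 2025) + 18781 = sqrt(5506) + 18781 = 18781 + sqrt(5506)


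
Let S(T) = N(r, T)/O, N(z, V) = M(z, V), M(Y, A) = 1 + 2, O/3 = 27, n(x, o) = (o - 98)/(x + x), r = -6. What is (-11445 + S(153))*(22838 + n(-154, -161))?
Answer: -155265474863/594 ≈ -2.6139e+8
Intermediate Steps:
n(x, o) = (-98 + o)/(2*x) (n(x, o) = (-98 + o)/((2*x)) = (-98 + o)*(1/(2*x)) = (-98 + o)/(2*x))
O = 81 (O = 3*27 = 81)
M(Y, A) = 3
N(z, V) = 3
S(T) = 1/27 (S(T) = 3/81 = 3*(1/81) = 1/27)
(-11445 + S(153))*(22838 + n(-154, -161)) = (-11445 + 1/27)*(22838 + (½)*(-98 - 161)/(-154)) = -309014*(22838 + (½)*(-1/154)*(-259))/27 = -309014*(22838 + 37/44)/27 = -309014/27*1004909/44 = -155265474863/594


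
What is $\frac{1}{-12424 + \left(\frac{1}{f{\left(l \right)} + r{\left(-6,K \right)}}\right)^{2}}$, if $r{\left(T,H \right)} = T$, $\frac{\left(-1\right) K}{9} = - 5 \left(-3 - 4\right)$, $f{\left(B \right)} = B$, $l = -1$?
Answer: $- \frac{49}{608775} \approx -8.049 \cdot 10^{-5}$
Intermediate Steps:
$K = -315$ ($K = - 9 \left(- 5 \left(-3 - 4\right)\right) = - 9 \left(\left(-5\right) \left(-7\right)\right) = \left(-9\right) 35 = -315$)
$\frac{1}{-12424 + \left(\frac{1}{f{\left(l \right)} + r{\left(-6,K \right)}}\right)^{2}} = \frac{1}{-12424 + \left(\frac{1}{-1 - 6}\right)^{2}} = \frac{1}{-12424 + \left(\frac{1}{-7}\right)^{2}} = \frac{1}{-12424 + \left(- \frac{1}{7}\right)^{2}} = \frac{1}{-12424 + \frac{1}{49}} = \frac{1}{- \frac{608775}{49}} = - \frac{49}{608775}$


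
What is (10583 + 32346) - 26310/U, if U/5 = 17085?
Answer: 244478901/5695 ≈ 42929.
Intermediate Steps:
U = 85425 (U = 5*17085 = 85425)
(10583 + 32346) - 26310/U = (10583 + 32346) - 26310/85425 = 42929 - 26310*1/85425 = 42929 - 1754/5695 = 244478901/5695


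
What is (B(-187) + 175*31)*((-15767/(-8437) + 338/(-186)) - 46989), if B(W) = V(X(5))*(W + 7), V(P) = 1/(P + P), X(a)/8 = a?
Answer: -799735358621461/3138564 ≈ -2.5481e+8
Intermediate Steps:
X(a) = 8*a
V(P) = 1/(2*P)
B(W) = 7/80 + W/80 (B(W) = (1/(2*((8*5))))*(W + 7) = ((½)/40)*(7 + W) = ((½)*(1/40))*(7 + W) = (7 + W)/80 = 7/80 + W/80)
(B(-187) + 175*31)*((-15767/(-8437) + 338/(-186)) - 46989) = ((7/80 + (1/80)*(-187)) + 175*31)*((-15767/(-8437) + 338/(-186)) - 46989) = ((7/80 - 187/80) + 5425)*((-15767*(-1/8437) + 338*(-1/186)) - 46989) = (-9/4 + 5425)*((15767/8437 - 169/93) - 46989) = 21691*(40478/784641 - 46989)/4 = (21691/4)*(-36869455471/784641) = -799735358621461/3138564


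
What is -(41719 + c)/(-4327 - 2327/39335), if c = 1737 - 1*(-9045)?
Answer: 2065126835/170204872 ≈ 12.133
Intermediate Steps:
c = 10782 (c = 1737 + 9045 = 10782)
-(41719 + c)/(-4327 - 2327/39335) = -(41719 + 10782)/(-4327 - 2327/39335) = -52501/(-4327 - 2327*1/39335) = -52501/(-4327 - 2327/39335) = -52501/(-170204872/39335) = -52501*(-39335)/170204872 = -1*(-2065126835/170204872) = 2065126835/170204872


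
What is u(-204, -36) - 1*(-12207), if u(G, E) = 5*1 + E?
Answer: 12176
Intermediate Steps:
u(G, E) = 5 + E
u(-204, -36) - 1*(-12207) = (5 - 36) - 1*(-12207) = -31 + 12207 = 12176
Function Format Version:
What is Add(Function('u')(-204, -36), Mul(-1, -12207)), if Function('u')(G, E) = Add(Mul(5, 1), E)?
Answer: 12176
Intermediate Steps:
Function('u')(G, E) = Add(5, E)
Add(Function('u')(-204, -36), Mul(-1, -12207)) = Add(Add(5, -36), Mul(-1, -12207)) = Add(-31, 12207) = 12176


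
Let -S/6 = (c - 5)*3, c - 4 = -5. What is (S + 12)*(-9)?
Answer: -1080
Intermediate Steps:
c = -1 (c = 4 - 5 = -1)
S = 108 (S = -6*(-1 - 5)*3 = -(-36)*3 = -6*(-18) = 108)
(S + 12)*(-9) = (108 + 12)*(-9) = 120*(-9) = -1080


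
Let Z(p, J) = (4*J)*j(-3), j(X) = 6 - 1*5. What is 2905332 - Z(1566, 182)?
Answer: 2904604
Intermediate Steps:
j(X) = 1 (j(X) = 6 - 5 = 1)
Z(p, J) = 4*J (Z(p, J) = (4*J)*1 = 4*J)
2905332 - Z(1566, 182) = 2905332 - 4*182 = 2905332 - 1*728 = 2905332 - 728 = 2904604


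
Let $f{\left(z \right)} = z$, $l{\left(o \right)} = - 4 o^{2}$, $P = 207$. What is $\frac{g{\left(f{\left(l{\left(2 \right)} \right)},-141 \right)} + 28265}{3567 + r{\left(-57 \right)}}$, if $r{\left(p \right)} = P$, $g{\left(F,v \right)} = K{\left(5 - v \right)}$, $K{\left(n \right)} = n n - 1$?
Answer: $\frac{670}{51} \approx 13.137$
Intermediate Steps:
$K{\left(n \right)} = -1 + n^{2}$ ($K{\left(n \right)} = n^{2} - 1 = -1 + n^{2}$)
$g{\left(F,v \right)} = -1 + \left(5 - v\right)^{2}$
$r{\left(p \right)} = 207$
$\frac{g{\left(f{\left(l{\left(2 \right)} \right)},-141 \right)} + 28265}{3567 + r{\left(-57 \right)}} = \frac{\left(-1 + \left(-5 - 141\right)^{2}\right) + 28265}{3567 + 207} = \frac{\left(-1 + \left(-146\right)^{2}\right) + 28265}{3774} = \left(\left(-1 + 21316\right) + 28265\right) \frac{1}{3774} = \left(21315 + 28265\right) \frac{1}{3774} = 49580 \cdot \frac{1}{3774} = \frac{670}{51}$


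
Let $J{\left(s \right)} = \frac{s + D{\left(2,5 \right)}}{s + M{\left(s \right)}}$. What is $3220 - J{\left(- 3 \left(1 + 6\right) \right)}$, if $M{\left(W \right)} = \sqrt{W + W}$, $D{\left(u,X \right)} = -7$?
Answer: $\frac{74032}{23} - \frac{4 i \sqrt{42}}{69} \approx 3218.8 - 0.3757 i$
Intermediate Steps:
$M{\left(W \right)} = \sqrt{2} \sqrt{W}$ ($M{\left(W \right)} = \sqrt{2 W} = \sqrt{2} \sqrt{W}$)
$J{\left(s \right)} = \frac{-7 + s}{s + \sqrt{2} \sqrt{s}}$ ($J{\left(s \right)} = \frac{s - 7}{s + \sqrt{2} \sqrt{s}} = \frac{-7 + s}{s + \sqrt{2} \sqrt{s}}$)
$3220 - J{\left(- 3 \left(1 + 6\right) \right)} = 3220 - \frac{-7 - 3 \left(1 + 6\right)}{- 3 \left(1 + 6\right) + \sqrt{2} \sqrt{- 3 \left(1 + 6\right)}} = 3220 - \frac{-7 - 21}{\left(-3\right) 7 + \sqrt{2} \sqrt{\left(-3\right) 7}} = 3220 - \frac{-7 - 21}{-21 + \sqrt{2} \sqrt{-21}} = 3220 - \frac{1}{-21 + \sqrt{2} i \sqrt{21}} \left(-28\right) = 3220 - \frac{1}{-21 + i \sqrt{42}} \left(-28\right) = 3220 - - \frac{28}{-21 + i \sqrt{42}} = 3220 + \frac{28}{-21 + i \sqrt{42}}$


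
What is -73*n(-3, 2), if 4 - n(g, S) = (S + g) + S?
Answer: -219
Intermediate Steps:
n(g, S) = 4 - g - 2*S (n(g, S) = 4 - ((S + g) + S) = 4 - (g + 2*S) = 4 + (-g - 2*S) = 4 - g - 2*S)
-73*n(-3, 2) = -73*(4 - 1*(-3) - 2*2) = -73*(4 + 3 - 4) = -73*3 = -219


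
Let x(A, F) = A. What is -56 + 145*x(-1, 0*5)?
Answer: -201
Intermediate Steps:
-56 + 145*x(-1, 0*5) = -56 + 145*(-1) = -56 - 145 = -201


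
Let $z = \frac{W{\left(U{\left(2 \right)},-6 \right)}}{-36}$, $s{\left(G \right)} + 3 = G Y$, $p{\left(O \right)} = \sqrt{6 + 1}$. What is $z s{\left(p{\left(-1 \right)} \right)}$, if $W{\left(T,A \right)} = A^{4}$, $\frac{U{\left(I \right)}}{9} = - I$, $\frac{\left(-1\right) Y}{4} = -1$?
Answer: $108 - 144 \sqrt{7} \approx -272.99$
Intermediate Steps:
$Y = 4$ ($Y = \left(-4\right) \left(-1\right) = 4$)
$U{\left(I \right)} = - 9 I$ ($U{\left(I \right)} = 9 \left(- I\right) = - 9 I$)
$p{\left(O \right)} = \sqrt{7}$
$s{\left(G \right)} = -3 + 4 G$ ($s{\left(G \right)} = -3 + G 4 = -3 + 4 G$)
$z = -36$ ($z = \frac{\left(-6\right)^{4}}{-36} = 1296 \left(- \frac{1}{36}\right) = -36$)
$z s{\left(p{\left(-1 \right)} \right)} = - 36 \left(-3 + 4 \sqrt{7}\right) = 108 - 144 \sqrt{7}$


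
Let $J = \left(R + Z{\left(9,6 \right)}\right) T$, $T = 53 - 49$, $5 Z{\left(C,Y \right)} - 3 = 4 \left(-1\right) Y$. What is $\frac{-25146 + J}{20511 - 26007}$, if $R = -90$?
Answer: $\frac{21269}{4580} \approx 4.6439$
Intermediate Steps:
$Z{\left(C,Y \right)} = \frac{3}{5} - \frac{4 Y}{5}$ ($Z{\left(C,Y \right)} = \frac{3}{5} + \frac{4 \left(-1\right) Y}{5} = \frac{3}{5} + \frac{\left(-4\right) Y}{5} = \frac{3}{5} - \frac{4 Y}{5}$)
$T = 4$ ($T = 53 - 49 = 4$)
$J = - \frac{1884}{5}$ ($J = \left(-90 + \left(\frac{3}{5} - \frac{24}{5}\right)\right) 4 = \left(-90 - \frac{21}{5}\right) 4 = \left(- \frac{471}{5}\right) 4 = - \frac{1884}{5} \approx -376.8$)
$\frac{-25146 + J}{20511 - 26007} = \frac{-25146 - \frac{1884}{5}}{20511 - 26007} = - \frac{127614}{5 \left(-5496\right)} = \left(- \frac{127614}{5}\right) \left(- \frac{1}{5496}\right) = \frac{21269}{4580}$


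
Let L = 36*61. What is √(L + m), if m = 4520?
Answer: 2*√1679 ≈ 81.951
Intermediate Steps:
L = 2196
√(L + m) = √(2196 + 4520) = √6716 = 2*√1679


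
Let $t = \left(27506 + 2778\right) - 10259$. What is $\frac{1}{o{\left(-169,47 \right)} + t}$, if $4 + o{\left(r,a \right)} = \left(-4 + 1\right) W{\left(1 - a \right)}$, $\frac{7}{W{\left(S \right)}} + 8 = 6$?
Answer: $\frac{2}{40063} \approx 4.9921 \cdot 10^{-5}$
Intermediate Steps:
$W{\left(S \right)} = - \frac{7}{2}$ ($W{\left(S \right)} = \frac{7}{-8 + 6} = \frac{7}{-2} = 7 \left(- \frac{1}{2}\right) = - \frac{7}{2}$)
$o{\left(r,a \right)} = \frac{13}{2}$ ($o{\left(r,a \right)} = -4 + \left(-4 + 1\right) \left(- \frac{7}{2}\right) = -4 - - \frac{21}{2} = -4 + \frac{21}{2} = \frac{13}{2}$)
$t = 20025$ ($t = 30284 - 10259 = 20025$)
$\frac{1}{o{\left(-169,47 \right)} + t} = \frac{1}{\frac{13}{2} + 20025} = \frac{1}{\frac{40063}{2}} = \frac{2}{40063}$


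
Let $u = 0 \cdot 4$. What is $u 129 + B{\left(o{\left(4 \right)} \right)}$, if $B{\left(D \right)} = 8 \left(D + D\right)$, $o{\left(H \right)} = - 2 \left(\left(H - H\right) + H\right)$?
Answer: $-128$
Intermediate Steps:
$u = 0$
$o{\left(H \right)} = - 2 H$ ($o{\left(H \right)} = - 2 \left(0 + H\right) = - 2 H$)
$B{\left(D \right)} = 16 D$ ($B{\left(D \right)} = 8 \cdot 2 D = 16 D$)
$u 129 + B{\left(o{\left(4 \right)} \right)} = 0 \cdot 129 + 16 \left(\left(-2\right) 4\right) = 0 + 16 \left(-8\right) = 0 - 128 = -128$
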